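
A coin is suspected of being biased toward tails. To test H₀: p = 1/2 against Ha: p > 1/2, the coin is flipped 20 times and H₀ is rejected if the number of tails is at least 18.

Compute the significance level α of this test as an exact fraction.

211/1048576

Under H₀, X ~ Binomial(20, 1/2), and α = P(X ≥ 18).
Summing the upper tail: (190 + 20 + 1) / 2^20 = 211/1048576.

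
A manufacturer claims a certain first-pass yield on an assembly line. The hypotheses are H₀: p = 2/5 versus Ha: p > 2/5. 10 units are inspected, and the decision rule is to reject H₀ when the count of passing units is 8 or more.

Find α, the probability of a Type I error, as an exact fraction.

α = P(reject H₀ | H₀ true) = P(Y ≥ 8 | p = 2/5), with Y ~ Binomial(10, 2/5).
Summing C(10,j)(2/5)^j(3/5)^{10−j} for j = 8,…,10 gives 120064/9765625.

120064/9765625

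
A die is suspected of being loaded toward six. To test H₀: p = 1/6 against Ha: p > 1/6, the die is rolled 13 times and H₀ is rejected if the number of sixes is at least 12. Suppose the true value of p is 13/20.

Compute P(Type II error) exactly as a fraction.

A Type II error is failing to reject when Ha holds: with p = 13/20, β = P(Y ≤ 11).
Adding the binomial probabilities P(Y=0)+…+P(Y=11) at p = 13/20 gives 9937124893407747/10240000000000000.

9937124893407747/10240000000000000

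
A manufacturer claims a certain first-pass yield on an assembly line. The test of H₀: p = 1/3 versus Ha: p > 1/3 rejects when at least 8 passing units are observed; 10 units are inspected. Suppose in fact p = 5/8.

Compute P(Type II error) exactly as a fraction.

A Type II error is failing to reject when Ha holds: with p = 5/8, β = P(K ≤ 7).
Equivalently, β = 1 − P(K ≥ 8) = 211794831/268435456.

211794831/268435456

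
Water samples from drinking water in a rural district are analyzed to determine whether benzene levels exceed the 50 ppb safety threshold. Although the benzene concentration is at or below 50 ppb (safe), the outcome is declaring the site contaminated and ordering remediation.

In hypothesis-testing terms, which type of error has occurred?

The null hypothesis here is that the benzene concentration is at or below 50 ppb (safe).
'Declaring the site contaminated and ordering remediation' corresponds to rejecting H₀.
H₀ was rejected but H₀ is true — a Type I error (false positive).

Type I error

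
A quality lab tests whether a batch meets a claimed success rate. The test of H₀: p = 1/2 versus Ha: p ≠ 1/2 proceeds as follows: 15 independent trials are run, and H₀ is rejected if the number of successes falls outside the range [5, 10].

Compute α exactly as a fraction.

Under H₀, Y ~ Binomial(15, 1/2); α is the probability of landing in either tail, P(Y ≤ 4) + P(Y ≥ 11).
By symmetry, α = 2·P(Y ≤ 4) = 2·(1 + 15 + 105 + 455 + 1365)/32768 = 3882/32768 = 1941/16384.

1941/16384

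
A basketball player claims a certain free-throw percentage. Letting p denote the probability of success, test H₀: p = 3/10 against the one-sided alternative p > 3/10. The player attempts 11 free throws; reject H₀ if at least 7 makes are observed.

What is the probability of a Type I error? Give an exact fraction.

Under H₀, K ~ Binomial(11, 3/10), and α = P(K ≥ 7).
Summing C(11,j)(3/10)^j(7/10)^{11−j} for j = 7,…,11 gives 216191511/10000000000.

216191511/10000000000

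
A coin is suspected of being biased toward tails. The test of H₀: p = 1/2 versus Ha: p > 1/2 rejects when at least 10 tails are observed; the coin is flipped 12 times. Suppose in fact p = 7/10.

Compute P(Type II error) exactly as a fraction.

149436930429/200000000000

Under the alternative p = 7/10, X ~ Binomial(12, 7/10); β is the probability the test does not reject, P(X < 10).
Equivalently, β = 1 − P(X ≥ 10) = 149436930429/200000000000.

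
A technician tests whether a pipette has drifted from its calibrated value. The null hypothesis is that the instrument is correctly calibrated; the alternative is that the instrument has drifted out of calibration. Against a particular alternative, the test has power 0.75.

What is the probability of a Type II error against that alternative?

0.25

Power = 1 − β, so β = 1 − 0.75 = 0.25.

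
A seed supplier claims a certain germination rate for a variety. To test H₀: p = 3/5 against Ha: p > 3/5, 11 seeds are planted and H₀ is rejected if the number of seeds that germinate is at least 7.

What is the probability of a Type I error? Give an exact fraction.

5202873/9765625

α = P(reject H₀ | H₀ true) = P(K ≥ 7 | p = 3/5), with K ~ Binomial(11, 3/5).
Summing C(11,j)(3/5)^j(2/5)^{11−j} for j = 7,…,11 gives 5202873/9765625.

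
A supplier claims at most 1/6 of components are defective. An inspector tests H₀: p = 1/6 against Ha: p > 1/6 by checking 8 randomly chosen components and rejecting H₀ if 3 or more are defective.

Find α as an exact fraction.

Under H₀, K ~ Binomial(8, 1/6); the Type I error rate is P(K ≥ 3).
Computing the lower-tail complement: 1 − 484375/559872 = 75497/559872.

75497/559872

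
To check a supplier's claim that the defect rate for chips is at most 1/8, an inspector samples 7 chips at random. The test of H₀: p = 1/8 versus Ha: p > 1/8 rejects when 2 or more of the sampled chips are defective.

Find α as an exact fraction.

225033/1048576

The significance level is the probability, assuming p = 1/8, of seeing 2 or more defectives in 7 draws.
Via the complement, α = 1 − Σ_{j=0}^{1} C(7,j)(1/8)^j(7/8)^{7-j} = 225033/1048576.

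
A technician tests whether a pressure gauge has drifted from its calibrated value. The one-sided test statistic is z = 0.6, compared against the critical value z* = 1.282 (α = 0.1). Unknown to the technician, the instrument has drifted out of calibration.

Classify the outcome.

The conventional null hypothesis is that the instrument is correctly calibrated.
Since z = 0.6 ≤ z* = 1.282, H₀ is not rejected.
H₀ is false (actually the instrument has drifted out of calibration).
Failing to reject a false H₀ is a Type II error.

Type II error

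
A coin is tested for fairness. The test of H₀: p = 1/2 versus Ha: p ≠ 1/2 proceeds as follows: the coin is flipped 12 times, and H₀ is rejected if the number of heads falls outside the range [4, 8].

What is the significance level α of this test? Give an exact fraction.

299/2048

The significance level is the null-hypothesis probability of the rejection region {≤3} ∪ {≥9}.
By symmetry, α = 2·P(K ≤ 3) = 2·(1 + 12 + 66 + 220)/4096 = 598/4096 = 299/2048.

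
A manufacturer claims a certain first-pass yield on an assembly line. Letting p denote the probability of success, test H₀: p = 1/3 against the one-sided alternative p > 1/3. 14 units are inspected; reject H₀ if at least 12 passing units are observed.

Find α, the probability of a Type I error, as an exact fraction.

α = P(reject H₀ | H₀ true) = P(K ≥ 12 | p = 1/3), with K ~ Binomial(14, 1/3).
Summing C(14,j)(1/3)^j(2/3)^{14−j} for j = 12,…,14 gives 131/1594323.

131/1594323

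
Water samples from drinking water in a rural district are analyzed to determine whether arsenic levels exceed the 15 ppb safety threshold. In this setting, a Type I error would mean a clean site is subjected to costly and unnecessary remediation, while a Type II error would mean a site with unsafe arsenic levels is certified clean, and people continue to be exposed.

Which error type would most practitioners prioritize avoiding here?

Type II error

The Type II consequence (a site with unsafe arsenic levels is certified clean, and people continue to be exposed) is more severe than the Type I consequence (a clean site is subjected to costly and unnecessary remediation).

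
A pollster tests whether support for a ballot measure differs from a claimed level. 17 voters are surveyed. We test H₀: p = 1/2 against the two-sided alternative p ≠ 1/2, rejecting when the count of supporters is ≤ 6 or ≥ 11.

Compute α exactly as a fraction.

α = P(K ≤ 6 or K ≥ 11 | p = 1/2), K ~ Binomial(17, 1/2).
The two tails are symmetric, so α = 2·(1 + 17 + 136 + 680 + 2380 + 6188 + 12376)/2^17 = 43556/131072 = 10889/32768.

10889/32768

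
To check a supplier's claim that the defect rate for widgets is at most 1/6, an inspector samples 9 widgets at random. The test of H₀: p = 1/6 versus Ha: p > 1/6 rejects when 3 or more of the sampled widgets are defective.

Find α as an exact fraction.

The significance level is the probability, assuming p = 1/6, of seeing 3 or more defectives in 9 draws.
Computing the lower-tail complement: 1 − 4140625/5038848 = 898223/5038848.

898223/5038848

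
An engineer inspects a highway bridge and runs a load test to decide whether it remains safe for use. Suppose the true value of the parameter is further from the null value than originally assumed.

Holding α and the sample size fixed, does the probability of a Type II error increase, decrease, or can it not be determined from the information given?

It decreases.

A bigger departure from H₀ is easier for the test to detect, so it fails to reject less often.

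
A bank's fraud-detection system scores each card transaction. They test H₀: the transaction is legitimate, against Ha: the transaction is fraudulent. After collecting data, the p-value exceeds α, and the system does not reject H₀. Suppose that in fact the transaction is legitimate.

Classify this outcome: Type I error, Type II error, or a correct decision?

The test retained a true H₀ — the decision matches the true state.

No error (correct decision).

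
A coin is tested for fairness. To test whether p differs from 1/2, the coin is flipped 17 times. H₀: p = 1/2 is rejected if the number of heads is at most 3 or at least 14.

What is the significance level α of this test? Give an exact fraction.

417/32768

Under H₀, S ~ Binomial(17, 1/2); α is the probability of landing in either tail, P(S ≤ 3) + P(S ≥ 14).
The two tails are symmetric, so α = 2·(1 + 17 + 136 + 680)/2^17 = 1668/131072 = 417/32768.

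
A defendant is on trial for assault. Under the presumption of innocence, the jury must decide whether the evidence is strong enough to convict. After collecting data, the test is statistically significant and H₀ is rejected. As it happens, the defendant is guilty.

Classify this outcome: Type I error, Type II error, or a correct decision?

The conventional null hypothesis here is that the defendant is innocent.
The test rejected a false H₀ — the decision matches the true state.

No error (correct decision).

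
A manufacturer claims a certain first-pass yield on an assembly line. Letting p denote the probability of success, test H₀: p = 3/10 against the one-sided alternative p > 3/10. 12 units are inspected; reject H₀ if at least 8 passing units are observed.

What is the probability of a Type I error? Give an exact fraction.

948937113/100000000000

α = P(reject H₀ | H₀ true) = P(S ≥ 8 | p = 3/10), with S ~ Binomial(12, 3/10).
Summing C(12,j)(3/10)^j(7/10)^{12−j} for j = 8,…,12 gives 948937113/100000000000.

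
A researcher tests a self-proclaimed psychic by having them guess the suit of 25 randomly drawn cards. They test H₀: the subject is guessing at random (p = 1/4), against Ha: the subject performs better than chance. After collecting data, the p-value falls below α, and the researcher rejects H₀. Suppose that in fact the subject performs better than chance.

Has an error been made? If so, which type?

The test rejected a false H₀ — the decision matches the true state.

No error — this is a correct decision.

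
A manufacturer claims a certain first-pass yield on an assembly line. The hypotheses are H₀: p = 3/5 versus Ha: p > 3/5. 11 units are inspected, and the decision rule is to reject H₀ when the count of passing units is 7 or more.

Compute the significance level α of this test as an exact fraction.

α = P(reject H₀ | H₀ true) = P(Y ≥ 7 | p = 3/5), with Y ~ Binomial(11, 3/5).
Summing C(11,j)(3/5)^j(2/5)^{11−j} for j = 7,…,11 gives 5202873/9765625.

5202873/9765625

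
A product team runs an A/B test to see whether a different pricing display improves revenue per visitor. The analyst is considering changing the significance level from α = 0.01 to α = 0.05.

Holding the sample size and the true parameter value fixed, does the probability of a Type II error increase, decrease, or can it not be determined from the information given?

It decreases.

Relaxing α lowers the evidence threshold; under Ha, outcomes that previously fell short now trigger rejection.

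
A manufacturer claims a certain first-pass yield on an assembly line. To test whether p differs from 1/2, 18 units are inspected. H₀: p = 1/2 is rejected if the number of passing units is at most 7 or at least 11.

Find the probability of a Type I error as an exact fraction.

15751/32768

α = P(Y ≤ 7 or Y ≥ 11 | p = 1/2), Y ~ Binomial(18, 1/2).
Each tail has probability (1 + 18 + 153 + 816 + 3060 + 8568 + 18564 + 31824)/262144; doubling gives α = 126008/262144 = 15751/32768.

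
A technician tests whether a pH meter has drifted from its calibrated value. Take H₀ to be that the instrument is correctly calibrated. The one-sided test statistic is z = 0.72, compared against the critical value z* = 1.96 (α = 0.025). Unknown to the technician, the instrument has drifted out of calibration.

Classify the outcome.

Since z = 0.72 ≤ z* = 1.96, H₀ is not rejected.
H₀ is false (actually the instrument has drifted out of calibration).
Failing to reject a false H₀ is a Type II error.

Type II error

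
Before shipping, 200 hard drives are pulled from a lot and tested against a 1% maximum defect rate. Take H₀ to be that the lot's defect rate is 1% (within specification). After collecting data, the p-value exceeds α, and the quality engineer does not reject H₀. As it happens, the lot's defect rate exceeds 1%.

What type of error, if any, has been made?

Type II error

H₀ was not rejected, but H₀ is actually false.
Failing to reject a false null hypothesis is a Type II error (false negative).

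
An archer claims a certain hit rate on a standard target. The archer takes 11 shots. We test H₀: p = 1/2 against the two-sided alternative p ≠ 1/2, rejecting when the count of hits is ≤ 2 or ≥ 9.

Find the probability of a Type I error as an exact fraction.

α = P(X ≤ 2 or X ≥ 9 | p = 1/2), X ~ Binomial(11, 1/2).
Each tail has probability (1 + 11 + 55)/2048; doubling gives α = 134/2048 = 67/1024.

67/1024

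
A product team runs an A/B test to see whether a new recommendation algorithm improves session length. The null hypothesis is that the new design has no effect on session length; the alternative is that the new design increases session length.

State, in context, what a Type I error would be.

A Type I error would mean concluding that the new design increases session length when in fact the new design has no effect on session length.

A Type I error is rejecting H₀ when H₀ is true.
Here that means shipping the new feature to all users when actually the new design has no effect on session length.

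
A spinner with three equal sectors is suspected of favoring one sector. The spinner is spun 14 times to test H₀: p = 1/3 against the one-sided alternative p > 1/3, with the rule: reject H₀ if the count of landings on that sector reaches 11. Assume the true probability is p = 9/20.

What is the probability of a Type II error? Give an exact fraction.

809836111480091663/819200000000000000

A Type II error is failing to reject when Ha holds: with p = 9/20, β = P(S ≤ 10).
Adding the binomial probabilities P(S=0)+…+P(S=10) at p = 9/20 gives 809836111480091663/819200000000000000.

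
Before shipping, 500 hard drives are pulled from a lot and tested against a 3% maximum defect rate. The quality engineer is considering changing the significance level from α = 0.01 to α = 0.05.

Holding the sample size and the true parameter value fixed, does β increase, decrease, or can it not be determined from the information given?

It decreases.

A larger α widens the rejection region, so when the alternative is true more outcomes lead to rejection — failing to reject becomes less likely.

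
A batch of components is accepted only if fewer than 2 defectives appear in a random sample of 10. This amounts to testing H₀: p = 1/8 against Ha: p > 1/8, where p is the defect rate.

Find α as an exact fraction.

α = P(reject H₀ | H₀ true) = P(K ≥ 2 | p = 1/8), K ~ Binomial(10, 1/8).
Via the complement, α = 1 − Σ_{j=0}^{1} C(10,j)(1/8)^j(7/8)^{10-j} = 387730505/1073741824.

387730505/1073741824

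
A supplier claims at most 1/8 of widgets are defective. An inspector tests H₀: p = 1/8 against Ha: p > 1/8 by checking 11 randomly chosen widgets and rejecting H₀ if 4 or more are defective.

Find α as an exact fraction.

α = P(reject H₀ | H₀ true) = P(X ≥ 4 | p = 1/8), X ~ Binomial(11, 1/8).
α = 1 − P(X ≤ 3) = 1 − 1031899379/1073741824 = 41842445/1073741824.

41842445/1073741824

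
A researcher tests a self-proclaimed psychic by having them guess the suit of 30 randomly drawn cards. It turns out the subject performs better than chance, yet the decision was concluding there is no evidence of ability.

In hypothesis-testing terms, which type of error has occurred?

The null hypothesis here is that the subject is guessing at random (p = 1/4).
'Concluding there is no evidence of ability' corresponds to failing to reject H₀.
H₀ was not rejected but H₀ is false — a Type II error (false negative).

Type II error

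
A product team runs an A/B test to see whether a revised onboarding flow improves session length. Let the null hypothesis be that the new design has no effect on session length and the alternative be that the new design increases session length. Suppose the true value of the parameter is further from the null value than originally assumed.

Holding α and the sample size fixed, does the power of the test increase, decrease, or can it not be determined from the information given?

The further the true parameter sits from the null value, the more of the Ha sampling distribution falls in the rejection region.
Since power = 1 − β and β decreases, power increases.

It increases.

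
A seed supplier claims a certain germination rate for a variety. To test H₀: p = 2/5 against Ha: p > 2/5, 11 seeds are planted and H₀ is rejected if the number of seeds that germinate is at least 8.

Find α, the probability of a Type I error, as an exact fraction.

285952/9765625

The Type I error probability is α = P(K ≥ 8) computed under H₀, where K ~ Binomial(11, 2/5).
P(K ≥ 8) = Σ_{j=8}^{11} C(11,j)·(2/5)^j·(3/5)^{11-j} = 285952/9765625.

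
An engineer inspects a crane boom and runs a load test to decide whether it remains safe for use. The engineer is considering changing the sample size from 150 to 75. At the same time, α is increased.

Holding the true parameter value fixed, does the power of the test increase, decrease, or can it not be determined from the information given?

Cannot be determined from the information given.

The first change alone would make β increase; the second alone would make β decrease. Which effect dominates depends on the magnitudes, which are not given.
Since power = 1 − β, the effect on power is likewise indeterminate.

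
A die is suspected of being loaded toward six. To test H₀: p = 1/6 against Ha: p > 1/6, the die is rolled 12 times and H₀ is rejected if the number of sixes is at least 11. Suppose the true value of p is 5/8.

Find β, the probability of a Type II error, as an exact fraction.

β = P(fail to reject H₀ | Ha true) = P(Y ≤ 10 | p = 5/8), Y ~ Binomial(12, 5/8).
Equivalently, β = 1 − P(Y ≥ 11) = 66717523611/68719476736.

66717523611/68719476736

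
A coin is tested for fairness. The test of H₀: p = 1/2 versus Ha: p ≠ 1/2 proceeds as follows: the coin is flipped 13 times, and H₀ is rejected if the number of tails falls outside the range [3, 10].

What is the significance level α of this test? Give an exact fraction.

The significance level is the null-hypothesis probability of the rejection region {≤2} ∪ {≥11}.
Each tail has probability (1 + 13 + 78)/8192; doubling gives α = 184/8192 = 23/1024.

23/1024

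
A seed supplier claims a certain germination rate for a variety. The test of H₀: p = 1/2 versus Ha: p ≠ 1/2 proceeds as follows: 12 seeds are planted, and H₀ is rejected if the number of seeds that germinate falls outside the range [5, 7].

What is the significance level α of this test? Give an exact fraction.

α = P(X ≤ 4 or X ≥ 8 | p = 1/2), X ~ Binomial(12, 1/2).
The two tails are symmetric, so α = 2·(1 + 12 + 66 + 220 + 495)/2^12 = 1588/4096 = 397/1024.

397/1024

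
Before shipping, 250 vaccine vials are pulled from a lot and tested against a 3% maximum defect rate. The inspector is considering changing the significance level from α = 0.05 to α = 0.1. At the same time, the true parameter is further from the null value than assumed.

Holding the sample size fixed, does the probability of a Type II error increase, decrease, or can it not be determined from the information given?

With a larger α the critical value moves toward the center, so more of the Ha sampling distribution lies in the rejection region. The further the true parameter sits from the null value, the more of the Ha sampling distribution falls in the rejection region. Both changes push β in the same direction.

It decreases.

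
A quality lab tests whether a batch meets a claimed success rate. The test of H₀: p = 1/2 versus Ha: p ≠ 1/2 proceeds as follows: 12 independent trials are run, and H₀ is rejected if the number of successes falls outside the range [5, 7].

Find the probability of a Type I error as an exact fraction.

Under H₀, X ~ Binomial(12, 1/2); α is the probability of landing in either tail, P(X ≤ 4) + P(X ≥ 8).
The two tails are symmetric, so α = 2·(1 + 12 + 66 + 220 + 495)/2^12 = 1588/4096 = 397/1024.

397/1024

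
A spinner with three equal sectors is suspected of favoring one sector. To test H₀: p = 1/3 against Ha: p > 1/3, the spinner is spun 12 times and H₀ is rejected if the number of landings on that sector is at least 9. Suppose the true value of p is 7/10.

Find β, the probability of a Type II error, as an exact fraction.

A Type II error is failing to reject when Ha holds: with p = 7/10, β = P(S ≤ 8).
Adding the binomial probabilities P(S=0)+…+P(S=8) at p = 7/10 gives 101496845313/200000000000.

101496845313/200000000000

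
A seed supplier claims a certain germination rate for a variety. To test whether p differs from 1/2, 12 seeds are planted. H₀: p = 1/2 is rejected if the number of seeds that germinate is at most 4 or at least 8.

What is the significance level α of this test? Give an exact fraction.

397/1024

Under H₀, S ~ Binomial(12, 1/2); α is the probability of landing in either tail, P(S ≤ 4) + P(S ≥ 8).
Each tail has probability (1 + 12 + 66 + 220 + 495)/4096; doubling gives α = 1588/4096 = 397/1024.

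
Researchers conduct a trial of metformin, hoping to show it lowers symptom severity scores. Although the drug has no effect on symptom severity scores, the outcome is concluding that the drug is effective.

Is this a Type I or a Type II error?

The null hypothesis here is that the drug has no effect on symptom severity scores.
'Concluding that the drug is effective' corresponds to rejecting H₀.
H₀ was rejected but H₀ is true — a Type I error (false positive).

Type I error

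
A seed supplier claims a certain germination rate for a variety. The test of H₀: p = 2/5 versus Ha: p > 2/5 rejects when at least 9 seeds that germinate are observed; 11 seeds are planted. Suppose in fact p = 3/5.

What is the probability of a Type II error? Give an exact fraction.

8604328/9765625

β = P(fail to reject H₀ | Ha true) = P(K ≤ 8 | p = 3/5), K ~ Binomial(11, 3/5).
Adding the binomial probabilities P(K=0)+…+P(K=8) at p = 3/5 gives 8604328/9765625.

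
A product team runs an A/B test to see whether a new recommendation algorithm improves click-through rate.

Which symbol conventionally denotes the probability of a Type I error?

P(Type I error) = P(reject H₀ | H₀ true) = α, the significance level.

α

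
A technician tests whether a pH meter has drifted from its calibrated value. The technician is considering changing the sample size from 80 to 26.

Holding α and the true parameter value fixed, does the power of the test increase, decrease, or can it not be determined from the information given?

With less data the test statistic is noisier; under Ha, more outcomes land inside the acceptance region.
Since power = 1 − β and β increases, power decreases.

It decreases.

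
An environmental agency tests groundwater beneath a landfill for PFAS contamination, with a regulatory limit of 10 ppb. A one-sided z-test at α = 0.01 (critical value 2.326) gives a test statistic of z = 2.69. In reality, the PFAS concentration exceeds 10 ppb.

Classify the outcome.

The conventional null hypothesis is that the PFAS concentration is at or below 10 ppb (safe).
Since z = 2.69 > z* = 2.326, H₀ is rejected.
H₀ is false (actually the PFAS concentration exceeds 10 ppb).
The decision matches the true state — no error.

No error (correct decision).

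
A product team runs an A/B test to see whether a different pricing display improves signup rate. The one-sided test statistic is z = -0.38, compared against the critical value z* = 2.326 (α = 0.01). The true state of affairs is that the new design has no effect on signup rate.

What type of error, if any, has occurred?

The conventional null hypothesis is that the new design has no effect on signup rate.
Since z = -0.38 ≤ z* = 2.326, H₀ is not rejected.
H₀ is true (actually the new design has no effect on signup rate).
The decision matches the true state — no error.

No error — this is a correct decision.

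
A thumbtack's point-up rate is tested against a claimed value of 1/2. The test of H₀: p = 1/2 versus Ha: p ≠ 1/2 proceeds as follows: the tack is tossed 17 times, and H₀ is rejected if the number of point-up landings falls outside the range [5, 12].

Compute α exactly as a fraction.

Under H₀, K ~ Binomial(17, 1/2); α is the probability of landing in either tail, P(K ≤ 4) + P(K ≥ 13).
The two tails are symmetric, so α = 2·(1 + 17 + 136 + 680 + 2380)/2^17 = 6428/131072 = 1607/32768.

1607/32768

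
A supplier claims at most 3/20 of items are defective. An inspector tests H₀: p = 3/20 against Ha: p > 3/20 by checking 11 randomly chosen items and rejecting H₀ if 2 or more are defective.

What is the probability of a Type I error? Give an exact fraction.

α = P(reject H₀ | H₀ true) = P(X ≥ 2 | p = 3/20), X ~ Binomial(11, 3/20).
α = 1 − P(X ≤ 1) = 1 − 2015993900449/4096000000000 = 2080006099551/4096000000000.

2080006099551/4096000000000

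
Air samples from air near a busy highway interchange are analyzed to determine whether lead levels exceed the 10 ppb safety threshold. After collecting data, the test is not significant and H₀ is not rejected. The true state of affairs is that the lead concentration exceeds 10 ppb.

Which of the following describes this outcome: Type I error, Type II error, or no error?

Type II error

The conventional null hypothesis here is that the lead concentration is at or below 10 ppb (safe).
H₀ was not rejected, but H₀ is actually false.
Failing to reject a false null hypothesis is a Type II error (false negative).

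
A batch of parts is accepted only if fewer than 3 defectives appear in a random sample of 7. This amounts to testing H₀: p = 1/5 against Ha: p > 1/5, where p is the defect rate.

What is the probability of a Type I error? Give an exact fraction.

α = P(reject H₀ | H₀ true) = P(S ≥ 3 | p = 1/5), S ~ Binomial(7, 1/5).
α = 1 − P(S ≤ 2) = 1 − 13312/15625 = 2313/15625.

2313/15625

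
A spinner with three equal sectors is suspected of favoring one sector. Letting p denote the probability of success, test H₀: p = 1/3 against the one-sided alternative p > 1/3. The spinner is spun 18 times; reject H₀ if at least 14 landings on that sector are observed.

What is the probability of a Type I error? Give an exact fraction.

Under H₀, S ~ Binomial(18, 1/3), and α = P(S ≥ 14).
P(S ≥ 14) = Σ_{j=14}^{18} C(18,j)·(1/3)^j·(2/3)^{18-j} = 56137/387420489.

56137/387420489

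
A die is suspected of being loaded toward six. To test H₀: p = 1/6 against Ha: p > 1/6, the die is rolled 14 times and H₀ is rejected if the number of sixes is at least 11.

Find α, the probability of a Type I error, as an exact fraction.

The Type I error probability is α = P(K ≥ 11) computed under H₀, where K ~ Binomial(14, 1/6).
P(K ≥ 11) = Σ_{j=11}^{14} C(14,j)·(1/6)^j·(5/6)^{14-j} = 23923/39182082048.

23923/39182082048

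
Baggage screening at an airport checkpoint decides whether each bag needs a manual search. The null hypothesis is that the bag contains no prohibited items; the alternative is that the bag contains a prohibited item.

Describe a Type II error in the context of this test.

A Type II error would mean concluding that the bag contains no prohibited items (or at least failing to establish that the bag contains a prohibited item) when in fact the bag contains a prohibited item.

A Type II error is failing to reject H₀ when H₀ is false.
Here that means letting the bag through when actually the bag contains a prohibited item.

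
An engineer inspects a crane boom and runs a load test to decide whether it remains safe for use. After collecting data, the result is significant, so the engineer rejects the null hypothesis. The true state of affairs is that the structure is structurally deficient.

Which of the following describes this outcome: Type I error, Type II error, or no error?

The conventional null hypothesis here is that the structure meets the required load capacity (safe).
The test rejected a false H₀ — the decision matches the true state.

No error — this is a correct decision.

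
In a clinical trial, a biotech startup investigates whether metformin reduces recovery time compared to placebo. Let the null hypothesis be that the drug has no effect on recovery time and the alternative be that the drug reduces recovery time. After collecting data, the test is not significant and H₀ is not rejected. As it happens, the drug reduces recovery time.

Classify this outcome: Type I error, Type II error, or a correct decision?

Type II error

H₀ was not rejected, but H₀ is actually false.
Failing to reject a false null hypothesis is a Type II error (false negative).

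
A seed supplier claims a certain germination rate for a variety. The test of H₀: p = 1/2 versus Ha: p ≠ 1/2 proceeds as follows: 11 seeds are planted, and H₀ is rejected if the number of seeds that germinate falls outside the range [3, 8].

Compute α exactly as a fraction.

The significance level is the null-hypothesis probability of the rejection region {≤2} ∪ {≥9}.
By symmetry, α = 2·P(Y ≤ 2) = 2·(1 + 11 + 55)/2048 = 134/2048 = 67/1024.

67/1024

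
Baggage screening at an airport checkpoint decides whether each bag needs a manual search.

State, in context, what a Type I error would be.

With the conventional null hypothesis that the bag contains no prohibited items:
A Type I error is rejecting H₀ when H₀ is true.
Here that means flagging the bag for a manual search when actually the bag contains no prohibited items.

A Type I error would mean concluding that the bag contains a prohibited item when in fact the bag contains no prohibited items.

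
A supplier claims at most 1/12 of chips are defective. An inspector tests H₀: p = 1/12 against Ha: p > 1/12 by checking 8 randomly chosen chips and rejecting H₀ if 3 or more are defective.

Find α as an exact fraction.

3373913/143327232

α = P(reject H₀ | H₀ true) = P(Y ≥ 3 | p = 1/12), Y ~ Binomial(8, 1/12).
Computing the lower-tail complement: 1 − 139953319/143327232 = 3373913/143327232.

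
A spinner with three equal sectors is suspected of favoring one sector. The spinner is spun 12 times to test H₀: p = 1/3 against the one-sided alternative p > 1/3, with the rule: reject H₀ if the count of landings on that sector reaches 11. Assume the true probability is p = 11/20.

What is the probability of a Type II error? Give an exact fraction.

A Type II error is failing to reject when Ha holds: with p = 11/20, β = P(K ≤ 10).
Adding the binomial probabilities P(K=0)+…+P(K=10) at p = 11/20 gives 4062047911197291/4096000000000000.

4062047911197291/4096000000000000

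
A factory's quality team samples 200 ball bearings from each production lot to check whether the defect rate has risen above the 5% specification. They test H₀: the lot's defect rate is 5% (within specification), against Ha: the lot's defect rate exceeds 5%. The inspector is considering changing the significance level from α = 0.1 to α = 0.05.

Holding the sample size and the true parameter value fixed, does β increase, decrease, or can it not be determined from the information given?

It increases.

A smaller α moves the rejection region further into the tail. With the alternative true, more outcomes now fall outside the rejection region, so failing to reject becomes more likely.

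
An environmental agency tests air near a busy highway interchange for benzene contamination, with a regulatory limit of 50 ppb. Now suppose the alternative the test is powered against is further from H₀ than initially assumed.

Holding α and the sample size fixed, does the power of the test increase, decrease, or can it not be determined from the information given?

It increases.

The further the true parameter sits from the null value, the more of the Ha sampling distribution falls in the rejection region.
Since power = 1 − β and β decreases, power increases.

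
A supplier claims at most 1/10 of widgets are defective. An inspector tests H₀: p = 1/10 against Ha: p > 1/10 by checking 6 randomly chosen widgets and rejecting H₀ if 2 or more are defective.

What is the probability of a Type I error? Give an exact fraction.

22853/200000

The significance level is the probability, assuming p = 1/10, of seeing 2 or more defectives in 6 draws.
Computing the lower-tail complement: 1 − 177147/200000 = 22853/200000.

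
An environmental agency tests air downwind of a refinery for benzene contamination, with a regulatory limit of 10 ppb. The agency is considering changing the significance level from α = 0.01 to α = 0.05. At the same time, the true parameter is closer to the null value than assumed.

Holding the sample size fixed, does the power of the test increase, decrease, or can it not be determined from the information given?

Cannot be determined from the information given.

The first change alone would make β decrease; the second alone would make β increase. Which effect dominates depends on the magnitudes, which are not given.
Since power = 1 − β, the effect on power is likewise indeterminate.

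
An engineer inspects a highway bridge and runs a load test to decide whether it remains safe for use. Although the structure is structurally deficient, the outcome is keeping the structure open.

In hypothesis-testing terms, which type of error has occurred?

Type II error

The null hypothesis here is that the structure meets the required load capacity (safe).
'Keeping the structure open' corresponds to failing to reject H₀.
H₀ was not rejected but H₀ is false — a Type II error (false negative).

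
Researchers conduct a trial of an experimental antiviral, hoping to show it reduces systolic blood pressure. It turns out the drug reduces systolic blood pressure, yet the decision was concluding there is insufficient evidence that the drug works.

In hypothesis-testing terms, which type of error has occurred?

The null hypothesis here is that the drug has no effect on systolic blood pressure.
'Concluding there is insufficient evidence that the drug works' corresponds to failing to reject H₀.
H₀ was not rejected but H₀ is false — a Type II error (false negative).

Type II error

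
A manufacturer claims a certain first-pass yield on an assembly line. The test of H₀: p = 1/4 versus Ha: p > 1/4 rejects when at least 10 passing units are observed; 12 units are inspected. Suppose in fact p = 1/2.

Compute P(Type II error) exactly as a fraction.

β = P(fail to reject H₀ | Ha true) = P(Y ≤ 9 | p = 1/2), Y ~ Binomial(12, 1/2).
Equivalently, β = 1 − P(Y ≥ 10) = 4017/4096.

4017/4096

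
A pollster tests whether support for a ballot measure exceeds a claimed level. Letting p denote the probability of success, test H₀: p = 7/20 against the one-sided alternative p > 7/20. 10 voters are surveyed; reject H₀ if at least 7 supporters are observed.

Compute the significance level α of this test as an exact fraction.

α = P(reject H₀ | H₀ true) = P(S ≥ 7 | p = 7/20), with S ~ Binomial(10, 7/20).
P(S ≥ 7) = Σ_{j=7}^{10} C(10,j)·(7/20)^j·(13/20)^{10-j} = 66622158071/2560000000000.

66622158071/2560000000000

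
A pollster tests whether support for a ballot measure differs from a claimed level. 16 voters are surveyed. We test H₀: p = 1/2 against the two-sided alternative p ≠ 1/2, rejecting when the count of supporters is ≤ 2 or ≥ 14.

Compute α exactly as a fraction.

137/32768

Under H₀, S ~ Binomial(16, 1/2); α is the probability of landing in either tail, P(S ≤ 2) + P(S ≥ 14).
Each tail has probability (1 + 16 + 120)/65536; doubling gives α = 274/65536 = 137/32768.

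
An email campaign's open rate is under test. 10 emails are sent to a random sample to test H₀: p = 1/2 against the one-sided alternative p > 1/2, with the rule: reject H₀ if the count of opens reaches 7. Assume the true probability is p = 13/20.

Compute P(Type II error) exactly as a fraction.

β = P(fail to reject H₀ | Ha true) = P(S ≤ 6 | p = 13/20), S ~ Binomial(10, 13/20).
Adding the binomial probabilities P(S=0)+…+P(S=6) at p = 13/20 gives 1244602838129/2560000000000.

1244602838129/2560000000000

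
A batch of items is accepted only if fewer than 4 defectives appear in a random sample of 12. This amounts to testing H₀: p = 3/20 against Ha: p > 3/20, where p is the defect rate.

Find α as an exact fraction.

75535426487313/819200000000000

α = P(reject H₀ | H₀ true) = P(Y ≥ 4 | p = 3/20), Y ~ Binomial(12, 3/20).
Via the complement, α = 1 − Σ_{j=0}^{3} C(12,j)(3/20)^j(17/20)^{12-j} = 75535426487313/819200000000000.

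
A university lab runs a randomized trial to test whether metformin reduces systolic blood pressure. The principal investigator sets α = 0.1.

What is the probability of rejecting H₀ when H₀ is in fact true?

The significance level α is, by definition, the probability of a Type I error — P(reject H₀ | H₀ true).

0.1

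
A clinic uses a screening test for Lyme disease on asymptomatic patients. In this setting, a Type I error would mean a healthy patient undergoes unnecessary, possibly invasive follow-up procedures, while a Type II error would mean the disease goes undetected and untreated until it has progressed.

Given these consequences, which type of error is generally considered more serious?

Type II error

The Type II consequence (the disease goes undetected and untreated until it has progressed) is more severe than the Type I consequence (a healthy patient undergoes unnecessary, possibly invasive follow-up procedures).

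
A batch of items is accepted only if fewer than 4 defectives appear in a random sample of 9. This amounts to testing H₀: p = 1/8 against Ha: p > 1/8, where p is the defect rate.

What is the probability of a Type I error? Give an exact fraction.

76589/4194304

Under H₀, K ~ Binomial(9, 1/8); the Type I error rate is P(K ≥ 4).
Computing the lower-tail complement: 1 − 4117715/4194304 = 76589/4194304.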